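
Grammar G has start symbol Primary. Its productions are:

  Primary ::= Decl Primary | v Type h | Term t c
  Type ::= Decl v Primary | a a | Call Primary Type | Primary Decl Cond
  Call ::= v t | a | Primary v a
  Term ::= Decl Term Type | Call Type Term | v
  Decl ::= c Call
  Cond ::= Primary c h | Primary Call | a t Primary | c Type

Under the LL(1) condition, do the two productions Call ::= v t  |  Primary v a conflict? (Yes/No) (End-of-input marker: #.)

FIRST(v t) = { v } and FIRST(Primary v a) = { a, c, v }.
Both contain v, so the two alternatives are not disjoint — LL(1) conflict.

Yes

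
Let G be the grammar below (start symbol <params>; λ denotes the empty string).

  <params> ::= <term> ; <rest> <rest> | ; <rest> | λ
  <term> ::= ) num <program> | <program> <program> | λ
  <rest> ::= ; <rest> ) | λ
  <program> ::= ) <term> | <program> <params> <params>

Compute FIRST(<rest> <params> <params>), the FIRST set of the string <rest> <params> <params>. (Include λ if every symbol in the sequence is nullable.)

Add FIRST(<rest>)\{λ} = { ; }; <rest> is nullable, continue.
Add FIRST(<params>)\{λ} = { ), ; }; <params> is nullable, continue.
Add FIRST(<params>)\{λ} = { ), ; }; <params> is nullable, continue.
Every symbol is nullable, so include λ.

{ ), ;, λ }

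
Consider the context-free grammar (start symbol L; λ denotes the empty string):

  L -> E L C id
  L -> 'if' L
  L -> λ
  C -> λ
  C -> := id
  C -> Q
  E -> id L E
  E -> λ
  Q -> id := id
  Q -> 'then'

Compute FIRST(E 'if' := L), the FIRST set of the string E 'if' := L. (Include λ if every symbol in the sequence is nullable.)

{ 'if', id }

Add FIRST(E)\{λ} = { id }; E is nullable, continue.
'if' is a terminal; add {'if'} and stop.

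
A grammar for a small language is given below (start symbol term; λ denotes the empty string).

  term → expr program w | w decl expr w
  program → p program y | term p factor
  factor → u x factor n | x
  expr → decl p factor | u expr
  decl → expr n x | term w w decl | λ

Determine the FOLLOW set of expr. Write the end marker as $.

In term → expr program w: add FIRST(program w) = { p, u, w }.
In term → w decl expr w: add FIRST(w) = { w }.
In expr → u expr: expr is at the end, add FOLLOW(expr) = { n, p, u, w }.
In decl → expr n x: add FIRST(n x) = { n }.
Union: FOLLOW(expr) = { n, p, u, w }.

{ n, p, u, w }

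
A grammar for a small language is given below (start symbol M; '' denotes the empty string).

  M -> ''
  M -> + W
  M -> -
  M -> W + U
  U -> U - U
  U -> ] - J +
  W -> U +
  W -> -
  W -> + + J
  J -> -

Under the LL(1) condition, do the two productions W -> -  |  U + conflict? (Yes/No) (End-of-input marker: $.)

No

FIRST(-) = { - } and FIRST(U +) = { ] }.
The FIRST sets are disjoint and neither alternative is nullable — no conflict.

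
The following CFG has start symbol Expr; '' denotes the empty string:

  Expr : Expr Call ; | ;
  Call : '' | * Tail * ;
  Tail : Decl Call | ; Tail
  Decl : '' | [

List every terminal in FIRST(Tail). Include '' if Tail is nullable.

{ *, ;, [, '' }

From Tail : Decl Call: Decl, Call nullable, take FIRST(Decl) ∪ FIRST(Call) = { *, [ }; also '' since the whole RHS is nullable.
Tail : ; Tail contributes {;}.
Union: FIRST(Tail) = { *, ;, [, '' }.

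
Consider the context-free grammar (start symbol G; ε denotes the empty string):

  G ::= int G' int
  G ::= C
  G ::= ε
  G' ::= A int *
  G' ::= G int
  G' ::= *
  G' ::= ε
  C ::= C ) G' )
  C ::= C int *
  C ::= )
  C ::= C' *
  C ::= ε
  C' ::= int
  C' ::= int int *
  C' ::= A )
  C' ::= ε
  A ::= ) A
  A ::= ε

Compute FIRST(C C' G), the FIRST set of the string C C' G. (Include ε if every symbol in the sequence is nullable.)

Add FIRST(C)\{ε} = { ), *, int }; C is nullable, continue.
Add FIRST(C')\{ε} = { ), int }; C' is nullable, continue.
Add FIRST(G)\{ε} = { ), *, int }; G is nullable, continue.
Every symbol is nullable, so include ε.

{ ), *, int, ε }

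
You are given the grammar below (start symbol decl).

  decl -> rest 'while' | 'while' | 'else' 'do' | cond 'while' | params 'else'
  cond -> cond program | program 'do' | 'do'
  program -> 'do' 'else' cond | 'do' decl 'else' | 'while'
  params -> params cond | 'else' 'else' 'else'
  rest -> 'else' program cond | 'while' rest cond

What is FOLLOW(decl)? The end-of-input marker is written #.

{ #, 'else' }

decl is the start symbol, so # ∈ FOLLOW(decl).
In program -> 'do' decl 'else': add FIRST('else') = { 'else' }.
Union: FOLLOW(decl) = { #, 'else' }.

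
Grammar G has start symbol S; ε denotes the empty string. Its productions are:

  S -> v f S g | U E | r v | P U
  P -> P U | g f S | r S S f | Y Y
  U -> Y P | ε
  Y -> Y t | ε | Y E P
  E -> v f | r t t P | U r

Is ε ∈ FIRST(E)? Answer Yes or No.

No

Nullable nonterminals: P, S, U, Y.
No production of E has an RHS whose symbols are all nullable, so E is not nullable.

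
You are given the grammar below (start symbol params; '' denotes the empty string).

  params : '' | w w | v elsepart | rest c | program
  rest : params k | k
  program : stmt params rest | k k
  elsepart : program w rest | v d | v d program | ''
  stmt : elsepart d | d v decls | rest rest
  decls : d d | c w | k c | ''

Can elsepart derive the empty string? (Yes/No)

Yes

elsepart has an ''-production, so elsepart ⇒ ''.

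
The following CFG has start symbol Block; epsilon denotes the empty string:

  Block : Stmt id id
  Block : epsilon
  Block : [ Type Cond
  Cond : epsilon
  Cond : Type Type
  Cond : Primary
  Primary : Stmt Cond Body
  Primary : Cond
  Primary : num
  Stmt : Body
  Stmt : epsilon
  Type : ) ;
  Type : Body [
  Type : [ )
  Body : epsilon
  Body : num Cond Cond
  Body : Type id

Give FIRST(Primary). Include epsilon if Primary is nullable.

{ ), [, num, epsilon }

From Primary : Stmt Cond Body: Stmt, Cond, Body nullable, take FIRST(Stmt) ∪ FIRST(Cond) ∪ FIRST(Body) = { ), [, num }; also epsilon since the whole RHS is nullable.
From Primary : Cond: add FIRST(Cond) = { ), [, num, epsilon } (including epsilon since Cond is nullable).
Primary : num contributes {num}.
Union: FIRST(Primary) = { ), [, num, epsilon }.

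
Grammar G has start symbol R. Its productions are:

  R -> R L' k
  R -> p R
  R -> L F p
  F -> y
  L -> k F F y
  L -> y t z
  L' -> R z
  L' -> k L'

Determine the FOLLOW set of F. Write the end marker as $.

In R -> L F p: add FIRST(p) = { p }.
In L -> k F F y: add FIRST(F y) = { y }.
In L -> k F F y: add FIRST(y) = { y }.
Union: FOLLOW(F) = { p, y }.

{ p, y }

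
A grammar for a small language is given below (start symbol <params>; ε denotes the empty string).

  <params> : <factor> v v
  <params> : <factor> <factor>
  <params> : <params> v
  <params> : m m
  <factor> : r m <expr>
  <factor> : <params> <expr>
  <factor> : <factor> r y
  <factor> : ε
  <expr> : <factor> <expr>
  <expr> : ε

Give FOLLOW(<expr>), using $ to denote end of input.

In <factor> : r m <expr>: <expr> is at the end, add FOLLOW(<factor>) = { $, m, r, v }.
In <factor> : <params> <expr>: <expr> is at the end, add FOLLOW(<factor>) = { $, m, r, v }.
In <expr> : <factor> <expr>: <expr> is at the end, add FOLLOW(<expr>) = { $, m, r, v }.
Union: FOLLOW(<expr>) = { $, m, r, v }.

{ $, m, r, v }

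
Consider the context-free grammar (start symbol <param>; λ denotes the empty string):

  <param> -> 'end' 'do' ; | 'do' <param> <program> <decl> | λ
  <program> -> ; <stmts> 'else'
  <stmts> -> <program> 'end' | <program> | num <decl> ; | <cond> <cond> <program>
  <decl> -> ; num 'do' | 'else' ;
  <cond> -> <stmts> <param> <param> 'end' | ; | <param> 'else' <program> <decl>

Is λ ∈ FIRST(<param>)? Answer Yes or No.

<param> has an λ-production, so <param> ⇒ λ.

Yes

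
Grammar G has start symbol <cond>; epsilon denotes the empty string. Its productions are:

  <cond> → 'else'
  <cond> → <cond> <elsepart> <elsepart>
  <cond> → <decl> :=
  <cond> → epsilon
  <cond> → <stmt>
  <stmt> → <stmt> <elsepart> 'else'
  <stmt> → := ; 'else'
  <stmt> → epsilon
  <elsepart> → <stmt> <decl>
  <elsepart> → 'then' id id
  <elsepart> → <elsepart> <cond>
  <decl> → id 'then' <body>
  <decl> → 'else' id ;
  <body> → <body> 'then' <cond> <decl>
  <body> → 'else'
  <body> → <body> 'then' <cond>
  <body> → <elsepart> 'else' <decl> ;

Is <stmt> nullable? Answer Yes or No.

<stmt> has an epsilon-production, so <stmt> ⇒ epsilon.

Yes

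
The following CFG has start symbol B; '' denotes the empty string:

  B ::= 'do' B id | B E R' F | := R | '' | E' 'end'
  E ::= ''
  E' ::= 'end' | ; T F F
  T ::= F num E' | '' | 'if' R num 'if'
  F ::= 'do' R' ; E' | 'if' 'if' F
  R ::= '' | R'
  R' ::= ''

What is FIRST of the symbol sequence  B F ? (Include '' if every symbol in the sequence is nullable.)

{ 'do', 'end', 'if', :=, ; }

Add FIRST(B)\{''} = { 'do', 'end', 'if', :=, ; }; B is nullable, continue.
Add FIRST(F) = { 'do', 'if' }; F is not nullable, stop.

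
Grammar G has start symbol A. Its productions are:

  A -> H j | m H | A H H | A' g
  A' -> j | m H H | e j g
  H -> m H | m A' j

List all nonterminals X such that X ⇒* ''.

No nonterminal has an empty production or an RHS whose symbols are all nullable.

{ } (none)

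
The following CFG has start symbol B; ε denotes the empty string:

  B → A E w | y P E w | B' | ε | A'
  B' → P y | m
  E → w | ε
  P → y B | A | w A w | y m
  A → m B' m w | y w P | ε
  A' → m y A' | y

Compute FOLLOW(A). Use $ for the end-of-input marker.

{ w, y }

In B → A E w: add FIRST(E w) = { w }.
In P → A: A is at the end, add FOLLOW(P) = { w, y }.
In P → w A w: add FIRST(w) = { w }.
Union: FOLLOW(A) = { w, y }.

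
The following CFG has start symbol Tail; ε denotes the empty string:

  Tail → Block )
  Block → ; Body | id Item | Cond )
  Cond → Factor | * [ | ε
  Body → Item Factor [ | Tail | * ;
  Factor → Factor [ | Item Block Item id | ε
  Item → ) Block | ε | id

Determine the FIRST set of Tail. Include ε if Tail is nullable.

From Tail → Block ): add FIRST(Block) = { ), *, ;, [, id }.
Union: FIRST(Tail) = { ), *, ;, [, id }.

{ ), *, ;, [, id }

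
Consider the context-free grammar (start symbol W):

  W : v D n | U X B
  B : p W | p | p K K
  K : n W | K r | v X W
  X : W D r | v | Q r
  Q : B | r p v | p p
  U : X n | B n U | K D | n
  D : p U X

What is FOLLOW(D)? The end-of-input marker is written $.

In W : v D n: add FIRST(n) = { n }.
In X : W D r: add FIRST(r) = { r }.
In U : K D: D is at the end, add FOLLOW(U) = { n, p, r, v }.
Union: FOLLOW(D) = { n, p, r, v }.

{ n, p, r, v }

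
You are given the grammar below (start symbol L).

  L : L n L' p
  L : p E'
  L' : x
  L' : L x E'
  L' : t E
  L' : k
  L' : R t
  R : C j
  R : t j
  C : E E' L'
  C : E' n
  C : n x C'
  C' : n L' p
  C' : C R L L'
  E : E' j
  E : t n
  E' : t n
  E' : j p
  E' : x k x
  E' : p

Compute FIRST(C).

From C : E E' L': add FIRST(E) = { j, p, t, x }.
From C : E' n: add FIRST(E') = { j, p, t, x }.
C : n x C' contributes {n}.
Union: FIRST(C) = { j, n, p, t, x }.

{ j, n, p, t, x }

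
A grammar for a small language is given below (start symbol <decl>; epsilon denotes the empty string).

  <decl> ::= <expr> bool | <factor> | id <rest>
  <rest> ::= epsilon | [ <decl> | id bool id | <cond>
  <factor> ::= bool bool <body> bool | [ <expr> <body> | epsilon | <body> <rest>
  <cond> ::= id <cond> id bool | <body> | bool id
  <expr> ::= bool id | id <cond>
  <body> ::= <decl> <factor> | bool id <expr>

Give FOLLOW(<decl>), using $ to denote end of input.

{ $, [, bool, id }

<decl> is the start symbol, so $ ∈ FOLLOW(<decl>).
In <rest> ::= [ <decl>: <decl> is at the end, add FOLLOW(<rest>) = { $, [, bool, id }.
In <body> ::= <decl> <factor>: add FIRST(<factor>)\{epsilon} = { [, bool, id }.
  Since <factor> is nullable, also add FOLLOW(<body>) = { $, [, bool, id }.
Union: FOLLOW(<decl>) = { $, [, bool, id }.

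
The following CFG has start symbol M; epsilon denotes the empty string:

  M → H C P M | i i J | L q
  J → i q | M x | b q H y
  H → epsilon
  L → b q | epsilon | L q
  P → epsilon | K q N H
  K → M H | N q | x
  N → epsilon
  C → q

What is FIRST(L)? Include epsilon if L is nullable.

{ b, q, epsilon }

L → b q contributes {b}.
L → epsilon contributes epsilon.
From L → L q: L nullable, take FIRST(L) ∪ {q} = { b, q }.
Union: FIRST(L) = { b, q, epsilon }.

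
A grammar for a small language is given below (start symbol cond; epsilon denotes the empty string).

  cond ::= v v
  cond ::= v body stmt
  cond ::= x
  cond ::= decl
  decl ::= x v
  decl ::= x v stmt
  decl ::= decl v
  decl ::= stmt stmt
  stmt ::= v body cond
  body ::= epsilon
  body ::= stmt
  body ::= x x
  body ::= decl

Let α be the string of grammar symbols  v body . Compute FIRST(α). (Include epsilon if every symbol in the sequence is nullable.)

{ v }

v is a terminal; add {v} and stop.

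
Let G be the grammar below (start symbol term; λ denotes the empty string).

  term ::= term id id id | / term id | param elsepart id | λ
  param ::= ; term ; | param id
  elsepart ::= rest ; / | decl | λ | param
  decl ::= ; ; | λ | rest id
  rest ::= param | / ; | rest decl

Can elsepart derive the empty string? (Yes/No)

elsepart has an λ-production, so elsepart ⇒ λ.

Yes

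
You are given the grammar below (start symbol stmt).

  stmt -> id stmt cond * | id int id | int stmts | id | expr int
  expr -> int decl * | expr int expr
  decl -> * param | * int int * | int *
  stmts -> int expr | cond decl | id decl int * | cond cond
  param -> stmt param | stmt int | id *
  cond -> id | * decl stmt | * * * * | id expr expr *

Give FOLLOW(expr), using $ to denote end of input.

In stmt -> expr int: add FIRST(int) = { int }.
In expr -> expr int expr: add FIRST(int expr) = { int }.
In expr -> expr int expr: expr is at the end, add FOLLOW(expr) = { $, *, id, int }.
In stmts -> int expr: expr is at the end, add FOLLOW(stmts) = { $, *, id, int }.
In cond -> id expr expr *: add FIRST(expr *) = { int }.
In cond -> id expr expr *: add FIRST(*) = { * }.
Union: FOLLOW(expr) = { $, *, id, int }.

{ $, *, id, int }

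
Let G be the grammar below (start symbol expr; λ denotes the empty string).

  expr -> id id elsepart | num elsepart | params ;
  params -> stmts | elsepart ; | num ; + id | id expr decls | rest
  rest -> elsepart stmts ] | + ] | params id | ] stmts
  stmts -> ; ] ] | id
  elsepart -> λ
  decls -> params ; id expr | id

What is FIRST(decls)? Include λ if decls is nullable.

From decls -> params ; id expr: add FIRST(params) = { +, ;, ], id, num }.
decls -> id contributes {id}.
Union: FIRST(decls) = { +, ;, ], id, num }.

{ +, ;, ], id, num }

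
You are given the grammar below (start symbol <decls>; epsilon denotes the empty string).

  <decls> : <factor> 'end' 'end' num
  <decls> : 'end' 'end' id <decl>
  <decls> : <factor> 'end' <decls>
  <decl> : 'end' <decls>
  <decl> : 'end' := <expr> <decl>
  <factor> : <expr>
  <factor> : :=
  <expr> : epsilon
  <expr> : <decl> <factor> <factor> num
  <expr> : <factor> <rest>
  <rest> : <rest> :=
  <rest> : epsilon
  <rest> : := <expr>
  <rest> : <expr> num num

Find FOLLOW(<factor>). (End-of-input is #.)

In <decls> : <factor> 'end' 'end' num: add FIRST('end' 'end' num) = { 'end' }.
In <decls> : <factor> 'end' <decls>: add FIRST('end' <decls>) = { 'end' }.
In <expr> : <decl> <factor> <factor> num: add FIRST(<factor> num) = { 'end', :=, num }.
In <expr> : <decl> <factor> <factor> num: add FIRST(num) = { num }.
In <expr> : <factor> <rest>: add FIRST(<rest>)\{epsilon} = { 'end', :=, num }.
  Since <rest> is nullable, also add FOLLOW(<expr>) = { 'end', :=, num }.
Union: FOLLOW(<factor>) = { 'end', :=, num }.

{ 'end', :=, num }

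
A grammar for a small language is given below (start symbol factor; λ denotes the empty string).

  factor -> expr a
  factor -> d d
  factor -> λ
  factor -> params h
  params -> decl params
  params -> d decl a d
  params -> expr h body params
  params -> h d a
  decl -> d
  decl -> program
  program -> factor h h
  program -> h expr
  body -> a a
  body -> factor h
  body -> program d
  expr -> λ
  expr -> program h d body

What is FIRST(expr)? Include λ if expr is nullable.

expr -> λ contributes λ.
From expr -> program h d body: add FIRST(program) = { a, d, h }.
Union: FIRST(expr) = { a, d, h, λ }.

{ a, d, h, λ }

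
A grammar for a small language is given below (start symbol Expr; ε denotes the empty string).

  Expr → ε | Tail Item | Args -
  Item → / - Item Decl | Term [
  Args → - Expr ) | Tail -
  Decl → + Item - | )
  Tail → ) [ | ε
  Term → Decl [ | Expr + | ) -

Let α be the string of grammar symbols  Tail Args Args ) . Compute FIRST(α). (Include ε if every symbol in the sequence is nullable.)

Add FIRST(Tail)\{ε} = { ) }; Tail is nullable, continue.
Add FIRST(Args) = { ), - }; Args is not nullable, stop.

{ ), - }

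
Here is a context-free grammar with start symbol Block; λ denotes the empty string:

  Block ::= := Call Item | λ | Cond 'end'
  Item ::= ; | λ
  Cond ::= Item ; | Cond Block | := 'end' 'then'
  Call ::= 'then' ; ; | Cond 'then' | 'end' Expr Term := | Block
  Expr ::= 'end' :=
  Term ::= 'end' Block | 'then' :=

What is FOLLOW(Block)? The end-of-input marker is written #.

Block is the start symbol, so # ∈ FOLLOW(Block).
In Cond ::= Cond Block: Block is at the end, add FOLLOW(Cond) = { 'end', 'then', :=, ; }.
In Call ::= Block: Block is at the end, add FOLLOW(Call) = { #, 'end', 'then', :=, ; }.
In Term ::= 'end' Block: Block is at the end, add FOLLOW(Term) = { := }.
Union: FOLLOW(Block) = { #, 'end', 'then', :=, ; }.

{ #, 'end', 'then', :=, ; }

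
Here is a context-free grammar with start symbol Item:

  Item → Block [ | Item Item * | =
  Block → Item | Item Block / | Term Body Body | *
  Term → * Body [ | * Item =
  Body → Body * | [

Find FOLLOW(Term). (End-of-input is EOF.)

In Block → Term Body Body: add FIRST(Body Body) = { [ }.
Union: FOLLOW(Term) = { [ }.

{ [ }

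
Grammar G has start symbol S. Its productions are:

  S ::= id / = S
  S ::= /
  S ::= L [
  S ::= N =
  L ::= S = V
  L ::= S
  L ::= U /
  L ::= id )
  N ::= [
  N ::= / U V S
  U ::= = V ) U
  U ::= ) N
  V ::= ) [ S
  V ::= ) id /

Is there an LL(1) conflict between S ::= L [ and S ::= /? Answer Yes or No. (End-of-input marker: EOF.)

Yes

FIRST(L [) = { ), /, =, [, id } and FIRST(/) = { / }.
Both contain /, so the two alternatives are not disjoint — LL(1) conflict.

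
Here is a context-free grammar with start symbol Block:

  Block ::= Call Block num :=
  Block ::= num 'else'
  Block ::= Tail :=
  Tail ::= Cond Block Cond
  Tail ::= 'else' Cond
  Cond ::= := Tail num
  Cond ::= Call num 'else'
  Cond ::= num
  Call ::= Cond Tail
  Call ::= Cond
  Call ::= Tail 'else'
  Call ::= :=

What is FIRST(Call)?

{ 'else', :=, num }

From Call ::= Cond Tail: add FIRST(Cond) = { 'else', :=, num }.
From Call ::= Cond: add FIRST(Cond) = { 'else', :=, num }.
From Call ::= Tail 'else': add FIRST(Tail) = { 'else', :=, num }.
Call ::= := contributes {:=}.
Union: FIRST(Call) = { 'else', :=, num }.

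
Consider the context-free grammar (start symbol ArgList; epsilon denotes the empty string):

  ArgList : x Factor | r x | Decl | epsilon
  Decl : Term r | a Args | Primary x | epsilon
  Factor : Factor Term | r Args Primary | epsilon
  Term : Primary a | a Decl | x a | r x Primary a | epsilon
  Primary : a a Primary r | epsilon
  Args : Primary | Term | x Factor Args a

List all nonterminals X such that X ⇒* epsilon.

Directly nullable (have an epsilon-production): ArgList, Decl, Factor, Term, Primary.
Args : Primary with every symbol nullable, so Args is nullable.

{ ArgList, Args, Decl, Factor, Primary, Term }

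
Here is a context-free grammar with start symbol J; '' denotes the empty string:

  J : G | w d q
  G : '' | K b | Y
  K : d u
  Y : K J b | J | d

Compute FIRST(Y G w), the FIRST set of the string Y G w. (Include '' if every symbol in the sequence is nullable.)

{ d, w }

Add FIRST(Y)\{''} = { d, w }; Y is nullable, continue.
Add FIRST(G)\{''} = { d, w }; G is nullable, continue.
w is a terminal; add {w} and stop.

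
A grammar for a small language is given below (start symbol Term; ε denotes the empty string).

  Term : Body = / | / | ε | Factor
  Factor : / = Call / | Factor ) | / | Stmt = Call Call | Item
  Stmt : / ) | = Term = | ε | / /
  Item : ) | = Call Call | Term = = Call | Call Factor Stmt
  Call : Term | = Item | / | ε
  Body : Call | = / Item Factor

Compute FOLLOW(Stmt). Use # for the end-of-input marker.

{ #, ), /, = }

In Factor : Stmt = Call Call: add FIRST(= Call Call) = { = }.
In Item : Call Factor Stmt: Stmt is at the end, add FOLLOW(Item) = { #, ), /, = }.
Union: FOLLOW(Stmt) = { #, ), /, = }.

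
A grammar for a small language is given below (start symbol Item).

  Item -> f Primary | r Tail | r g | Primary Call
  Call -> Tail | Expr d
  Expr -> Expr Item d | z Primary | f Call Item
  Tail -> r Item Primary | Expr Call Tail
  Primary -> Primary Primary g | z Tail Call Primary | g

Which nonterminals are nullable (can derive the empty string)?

No nonterminal has an empty production or an RHS whose symbols are all nullable.

{ } (none)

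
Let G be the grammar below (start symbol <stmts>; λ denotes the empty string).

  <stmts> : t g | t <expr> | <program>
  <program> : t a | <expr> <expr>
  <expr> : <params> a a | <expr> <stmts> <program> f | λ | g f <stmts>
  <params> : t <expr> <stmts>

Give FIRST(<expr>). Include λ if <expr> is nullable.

{ f, g, t, λ }

From <expr> : <params> a a: add FIRST(<params>) = { t }.
From <expr> : <expr> <stmts> <program> f: <expr>, <stmts>, <program> nullable, take FIRST(<expr>) ∪ FIRST(<stmts>) ∪ FIRST(<program>) ∪ {f} = { f, g, t }.
<expr> : λ contributes λ.
<expr> : g f <stmts> contributes {g}.
Union: FIRST(<expr>) = { f, g, t, λ }.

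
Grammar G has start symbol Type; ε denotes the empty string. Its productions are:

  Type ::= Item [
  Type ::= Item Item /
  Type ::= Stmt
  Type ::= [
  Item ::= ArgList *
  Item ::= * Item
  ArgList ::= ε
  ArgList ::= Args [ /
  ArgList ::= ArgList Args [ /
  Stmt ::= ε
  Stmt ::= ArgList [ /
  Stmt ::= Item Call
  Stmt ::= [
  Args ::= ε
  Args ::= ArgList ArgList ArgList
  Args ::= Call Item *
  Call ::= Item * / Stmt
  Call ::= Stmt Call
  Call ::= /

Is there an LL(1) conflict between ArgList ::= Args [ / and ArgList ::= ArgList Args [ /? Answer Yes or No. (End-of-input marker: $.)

FIRST(Args [ /) = { *, /, [ } and FIRST(ArgList Args [ /) = { *, /, [ }.
Both contain *, so the two alternatives are not disjoint — LL(1) conflict.

Yes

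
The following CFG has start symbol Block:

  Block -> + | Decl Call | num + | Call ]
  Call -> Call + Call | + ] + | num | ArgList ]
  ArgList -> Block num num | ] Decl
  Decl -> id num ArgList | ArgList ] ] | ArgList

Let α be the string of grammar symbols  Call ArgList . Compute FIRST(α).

{ +, ], id, num }

Add FIRST(Call) = { +, ], id, num }; Call is not nullable, stop.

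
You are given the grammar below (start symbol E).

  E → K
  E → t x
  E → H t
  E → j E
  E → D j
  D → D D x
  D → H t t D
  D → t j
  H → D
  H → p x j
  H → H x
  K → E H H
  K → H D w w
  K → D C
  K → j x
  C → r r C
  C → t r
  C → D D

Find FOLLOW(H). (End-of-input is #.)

In E → H t: add FIRST(t) = { t }.
In D → H t t D: add FIRST(t t D) = { t }.
In H → H x: add FIRST(x) = { x }.
In K → E H H: add FIRST(H) = { p, t }.
In K → E H H: H is at the end, add FOLLOW(K) = { #, p, t }.
In K → H D w w: add FIRST(D w w) = { p, t }.
Union: FOLLOW(H) = { #, p, t, x }.

{ #, p, t, x }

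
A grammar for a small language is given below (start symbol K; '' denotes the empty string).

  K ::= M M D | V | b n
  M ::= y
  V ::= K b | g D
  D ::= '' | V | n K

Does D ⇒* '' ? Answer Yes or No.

Yes

D has an ''-production, so D ⇒ ''.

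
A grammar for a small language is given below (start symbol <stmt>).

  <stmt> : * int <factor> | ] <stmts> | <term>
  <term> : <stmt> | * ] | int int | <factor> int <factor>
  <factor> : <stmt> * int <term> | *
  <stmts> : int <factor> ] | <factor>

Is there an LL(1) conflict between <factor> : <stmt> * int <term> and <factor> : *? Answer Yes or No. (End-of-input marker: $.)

Yes

FIRST(<stmt> * int <term>) = { *, ], int } and FIRST(*) = { * }.
Both contain *, so the two alternatives are not disjoint — LL(1) conflict.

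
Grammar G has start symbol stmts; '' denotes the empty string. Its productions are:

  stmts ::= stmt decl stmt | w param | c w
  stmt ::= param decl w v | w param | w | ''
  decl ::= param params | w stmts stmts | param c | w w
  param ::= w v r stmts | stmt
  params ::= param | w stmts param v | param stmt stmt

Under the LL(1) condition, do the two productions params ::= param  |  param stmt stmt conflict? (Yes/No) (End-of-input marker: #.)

Yes

FIRST(param) = { c, w, '' } and FIRST(param stmt stmt) = { c, w, '' }.
Both contain c, so the two alternatives are not disjoint — LL(1) conflict.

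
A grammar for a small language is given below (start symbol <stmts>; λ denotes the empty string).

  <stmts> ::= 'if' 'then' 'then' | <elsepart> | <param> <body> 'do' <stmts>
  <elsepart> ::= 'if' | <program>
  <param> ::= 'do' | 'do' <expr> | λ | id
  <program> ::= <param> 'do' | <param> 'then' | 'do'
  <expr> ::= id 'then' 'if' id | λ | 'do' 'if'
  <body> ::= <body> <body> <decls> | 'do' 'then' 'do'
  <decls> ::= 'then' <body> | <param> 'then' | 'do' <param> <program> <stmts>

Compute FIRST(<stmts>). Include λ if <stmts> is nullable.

<stmts> ::= 'if' 'then' 'then' contributes {'if'}.
From <stmts> ::= <elsepart>: add FIRST(<elsepart>) = { 'do', 'if', 'then', id }.
From <stmts> ::= <param> <body> 'do' <stmts>: <param> nullable, take FIRST(<param>) ∪ FIRST(<body>) = { 'do', id }.
Union: FIRST(<stmts>) = { 'do', 'if', 'then', id }.

{ 'do', 'if', 'then', id }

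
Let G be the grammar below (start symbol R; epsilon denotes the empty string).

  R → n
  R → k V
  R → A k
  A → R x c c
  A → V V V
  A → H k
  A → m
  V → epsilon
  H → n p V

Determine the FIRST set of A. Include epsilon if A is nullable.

{ k, m, n, epsilon }

From A → R x c c: add FIRST(R) = { k, m, n }.
From A → V V V: V, V, V nullable, take FIRST(V) ∪ FIRST(V) ∪ FIRST(V) = {  }; also epsilon since the whole RHS is nullable.
From A → H k: add FIRST(H) = { n }.
A → m contributes {m}.
Union: FIRST(A) = { k, m, n, epsilon }.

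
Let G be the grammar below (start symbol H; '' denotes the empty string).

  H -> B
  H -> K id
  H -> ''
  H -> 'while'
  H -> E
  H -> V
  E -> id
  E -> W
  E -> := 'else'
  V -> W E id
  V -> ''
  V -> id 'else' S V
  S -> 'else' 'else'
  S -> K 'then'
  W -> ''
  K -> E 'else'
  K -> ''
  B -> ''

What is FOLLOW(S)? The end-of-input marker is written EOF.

{ EOF, :=, id }

In V -> id 'else' S V: add FIRST(V)\{''} = { :=, id }.
  Since V is nullable, also add FOLLOW(V) = { EOF }.
Union: FOLLOW(S) = { EOF, :=, id }.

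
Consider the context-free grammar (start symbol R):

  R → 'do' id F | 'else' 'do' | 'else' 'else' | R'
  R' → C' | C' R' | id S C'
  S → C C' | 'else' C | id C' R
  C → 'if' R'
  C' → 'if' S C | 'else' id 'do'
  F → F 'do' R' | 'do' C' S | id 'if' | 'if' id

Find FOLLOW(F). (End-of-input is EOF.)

{ EOF, 'do', 'else', 'if' }

In R → 'do' id F: F is at the end, add FOLLOW(R) = { EOF, 'do', 'else', 'if' }.
In F → F 'do' R': add FIRST('do' R') = { 'do' }.
Union: FOLLOW(F) = { EOF, 'do', 'else', 'if' }.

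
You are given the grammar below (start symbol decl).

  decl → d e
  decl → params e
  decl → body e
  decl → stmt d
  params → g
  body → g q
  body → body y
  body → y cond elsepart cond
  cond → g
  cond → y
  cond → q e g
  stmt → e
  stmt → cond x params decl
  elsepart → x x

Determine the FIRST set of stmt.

{ e, g, q, y }

stmt → e contributes {e}.
From stmt → cond x params decl: add FIRST(cond) = { g, q, y }.
Union: FIRST(stmt) = { e, g, q, y }.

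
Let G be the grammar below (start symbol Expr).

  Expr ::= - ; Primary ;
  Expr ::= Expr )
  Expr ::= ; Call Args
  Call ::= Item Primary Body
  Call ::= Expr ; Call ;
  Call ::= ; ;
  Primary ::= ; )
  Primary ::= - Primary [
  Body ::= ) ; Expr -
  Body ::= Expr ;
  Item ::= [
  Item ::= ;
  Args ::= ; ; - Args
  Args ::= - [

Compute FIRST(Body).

{ ), -, ; }

Body ::= ) ; Expr - contributes {)}.
From Body ::= Expr ;: add FIRST(Expr) = { -, ; }.
Union: FIRST(Body) = { ), -, ; }.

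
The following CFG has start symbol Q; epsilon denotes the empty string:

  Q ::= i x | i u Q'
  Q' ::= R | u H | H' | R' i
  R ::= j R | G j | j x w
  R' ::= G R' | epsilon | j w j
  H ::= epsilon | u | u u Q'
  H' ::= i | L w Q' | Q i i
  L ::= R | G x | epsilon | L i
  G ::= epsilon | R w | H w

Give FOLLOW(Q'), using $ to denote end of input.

{ $, i, w }

In Q ::= i u Q': Q' is at the end, add FOLLOW(Q) = { $, i }.
In H ::= u u Q': Q' is at the end, add FOLLOW(H) = { $, i, w }.
In H' ::= L w Q': Q' is at the end, add FOLLOW(H') = { $, i, w }.
Union: FOLLOW(Q') = { $, i, w }.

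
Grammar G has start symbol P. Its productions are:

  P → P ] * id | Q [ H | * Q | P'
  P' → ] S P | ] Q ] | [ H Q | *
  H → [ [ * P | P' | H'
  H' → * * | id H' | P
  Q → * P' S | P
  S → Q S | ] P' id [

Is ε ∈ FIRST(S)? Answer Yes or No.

No nonterminal in this grammar is nullable.
No production of S has an RHS whose symbols are all nullable, so S is not nullable.

No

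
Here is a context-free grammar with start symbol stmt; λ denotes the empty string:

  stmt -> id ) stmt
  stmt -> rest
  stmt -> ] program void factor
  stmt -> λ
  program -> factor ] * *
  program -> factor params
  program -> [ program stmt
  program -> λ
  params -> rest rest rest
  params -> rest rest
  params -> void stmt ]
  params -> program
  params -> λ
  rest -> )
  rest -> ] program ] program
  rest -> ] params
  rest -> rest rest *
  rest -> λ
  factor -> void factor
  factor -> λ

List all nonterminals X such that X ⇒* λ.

{ factor, params, program, rest, stmt }

Directly nullable (have an λ-production): stmt, program, params, rest, factor.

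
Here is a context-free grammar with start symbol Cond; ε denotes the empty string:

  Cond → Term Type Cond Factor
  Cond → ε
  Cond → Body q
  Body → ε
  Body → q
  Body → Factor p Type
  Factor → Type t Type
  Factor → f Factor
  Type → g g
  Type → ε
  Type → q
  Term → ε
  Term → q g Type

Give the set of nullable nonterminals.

Directly nullable (have an ε-production): Cond, Body, Type, Term.
No other nonterminal has a production whose RHS symbols are all nullable.

{ Body, Cond, Term, Type }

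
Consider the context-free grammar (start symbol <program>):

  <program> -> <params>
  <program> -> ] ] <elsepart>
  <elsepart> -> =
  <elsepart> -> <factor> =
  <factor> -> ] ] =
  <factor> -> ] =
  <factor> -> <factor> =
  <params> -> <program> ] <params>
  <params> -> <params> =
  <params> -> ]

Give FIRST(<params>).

From <params> -> <program> ] <params>: add FIRST(<program>) = { ] }.
From <params> -> <params> =: add FIRST(<params>) = { ] }.
<params> -> ] contributes {]}.
Union: FIRST(<params>) = { ] }.

{ ] }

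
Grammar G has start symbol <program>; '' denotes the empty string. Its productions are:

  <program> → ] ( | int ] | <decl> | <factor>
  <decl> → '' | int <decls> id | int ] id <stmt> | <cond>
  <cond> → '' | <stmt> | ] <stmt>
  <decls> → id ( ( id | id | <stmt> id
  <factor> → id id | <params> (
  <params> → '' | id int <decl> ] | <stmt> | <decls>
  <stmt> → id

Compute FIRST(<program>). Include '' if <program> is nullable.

{ (, ], id, int, '' }

<program> → ] ( contributes {]}.
<program> → int ] contributes {int}.
From <program> → <decl>: add FIRST(<decl>) = { ], id, int, '' } (including '' since <decl> is nullable).
From <program> → <factor>: add FIRST(<factor>) = { (, id }.
Union: FIRST(<program>) = { (, ], id, int, '' }.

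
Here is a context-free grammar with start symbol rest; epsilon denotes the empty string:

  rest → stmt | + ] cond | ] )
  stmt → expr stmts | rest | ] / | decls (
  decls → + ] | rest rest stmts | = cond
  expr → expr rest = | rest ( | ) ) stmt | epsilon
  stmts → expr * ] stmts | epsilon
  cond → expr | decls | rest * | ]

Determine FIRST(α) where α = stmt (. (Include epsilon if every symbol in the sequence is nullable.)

Add FIRST(stmt)\{epsilon} = { (, ), *, +, =, ] }; stmt is nullable, continue.
( is a terminal; add {(} and stop.

{ (, ), *, +, =, ] }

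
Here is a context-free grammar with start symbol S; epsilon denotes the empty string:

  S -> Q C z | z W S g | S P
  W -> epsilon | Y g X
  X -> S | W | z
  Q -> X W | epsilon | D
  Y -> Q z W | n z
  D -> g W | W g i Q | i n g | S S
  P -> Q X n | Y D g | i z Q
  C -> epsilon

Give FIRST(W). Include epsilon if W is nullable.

{ g, i, n, z, epsilon }

W -> epsilon contributes epsilon.
From W -> Y g X: add FIRST(Y) = { g, i, n, z }.
Union: FIRST(W) = { g, i, n, z, epsilon }.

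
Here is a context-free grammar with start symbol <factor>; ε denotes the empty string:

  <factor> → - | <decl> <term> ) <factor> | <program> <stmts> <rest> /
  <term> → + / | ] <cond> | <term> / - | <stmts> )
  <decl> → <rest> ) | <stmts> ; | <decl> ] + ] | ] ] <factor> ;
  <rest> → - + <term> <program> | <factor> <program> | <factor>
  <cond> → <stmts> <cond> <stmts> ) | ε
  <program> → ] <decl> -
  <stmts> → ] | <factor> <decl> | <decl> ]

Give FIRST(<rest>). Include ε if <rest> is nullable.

<rest> → - + <term> <program> contributes {-}.
From <rest> → <factor> <program>: add FIRST(<factor>) = { -, ] }.
From <rest> → <factor>: add FIRST(<factor>) = { -, ] }.
Union: FIRST(<rest>) = { -, ] }.

{ -, ] }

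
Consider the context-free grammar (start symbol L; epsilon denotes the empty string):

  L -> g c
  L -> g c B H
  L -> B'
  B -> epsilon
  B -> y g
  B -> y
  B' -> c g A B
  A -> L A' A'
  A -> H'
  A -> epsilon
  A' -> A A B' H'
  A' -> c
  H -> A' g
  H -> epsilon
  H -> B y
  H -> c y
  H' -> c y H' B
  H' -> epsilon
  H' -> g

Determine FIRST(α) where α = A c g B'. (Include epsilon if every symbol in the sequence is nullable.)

{ c, g }

Add FIRST(A)\{epsilon} = { c, g }; A is nullable, continue.
c is a terminal; add {c} and stop.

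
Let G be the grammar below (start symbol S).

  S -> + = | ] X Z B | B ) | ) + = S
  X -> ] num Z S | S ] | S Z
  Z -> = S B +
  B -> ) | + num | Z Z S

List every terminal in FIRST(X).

X -> ] num Z S contributes {]}.
From X -> S ]: add FIRST(S) = { ), +, =, ] }.
From X -> S Z: add FIRST(S) = { ), +, =, ] }.
Union: FIRST(X) = { ), +, =, ] }.

{ ), +, =, ] }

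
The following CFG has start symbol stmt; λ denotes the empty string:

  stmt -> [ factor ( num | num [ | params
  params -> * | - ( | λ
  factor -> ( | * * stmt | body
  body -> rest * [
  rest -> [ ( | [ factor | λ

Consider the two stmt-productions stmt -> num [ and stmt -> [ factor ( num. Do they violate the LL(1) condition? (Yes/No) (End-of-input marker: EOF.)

No

FIRST(num [) = { num } and FIRST([ factor ( num) = { [ }.
The FIRST sets are disjoint and neither alternative is nullable — no conflict.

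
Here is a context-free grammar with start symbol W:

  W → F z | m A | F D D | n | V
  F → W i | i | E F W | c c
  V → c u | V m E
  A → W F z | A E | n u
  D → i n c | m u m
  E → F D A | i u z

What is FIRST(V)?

{ c }

V → c u contributes {c}.
From V → V m E: add FIRST(V) = { c }.
Union: FIRST(V) = { c }.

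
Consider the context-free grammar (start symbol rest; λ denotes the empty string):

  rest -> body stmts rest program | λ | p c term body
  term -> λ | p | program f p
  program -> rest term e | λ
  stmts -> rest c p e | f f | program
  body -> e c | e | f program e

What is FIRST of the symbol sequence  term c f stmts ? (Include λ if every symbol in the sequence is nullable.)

{ c, e, f, p }

Add FIRST(term)\{λ} = { e, f, p }; term is nullable, continue.
c is a terminal; add {c} and stop.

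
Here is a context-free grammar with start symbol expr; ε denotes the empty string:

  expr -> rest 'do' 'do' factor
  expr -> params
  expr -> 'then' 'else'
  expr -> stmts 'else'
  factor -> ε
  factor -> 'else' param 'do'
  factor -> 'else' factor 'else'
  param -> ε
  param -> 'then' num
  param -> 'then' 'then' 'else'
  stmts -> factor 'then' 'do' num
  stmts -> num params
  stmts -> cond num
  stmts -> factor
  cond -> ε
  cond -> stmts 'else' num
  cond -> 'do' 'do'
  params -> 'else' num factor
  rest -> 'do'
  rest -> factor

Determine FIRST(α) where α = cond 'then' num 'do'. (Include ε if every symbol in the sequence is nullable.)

Add FIRST(cond)\{ε} = { 'do', 'else', 'then', num }; cond is nullable, continue.
'then' is a terminal; add {'then'} and stop.

{ 'do', 'else', 'then', num }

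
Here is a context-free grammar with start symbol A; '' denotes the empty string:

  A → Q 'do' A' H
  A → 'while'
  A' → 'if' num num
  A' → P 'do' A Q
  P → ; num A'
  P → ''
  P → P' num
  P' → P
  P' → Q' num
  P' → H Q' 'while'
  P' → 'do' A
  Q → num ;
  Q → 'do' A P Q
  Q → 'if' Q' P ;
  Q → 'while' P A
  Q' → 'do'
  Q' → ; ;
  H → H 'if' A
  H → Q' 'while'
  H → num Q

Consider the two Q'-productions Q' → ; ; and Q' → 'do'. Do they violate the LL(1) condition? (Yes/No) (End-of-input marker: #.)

FIRST(; ;) = { ; } and FIRST('do') = { 'do' }.
The FIRST sets are disjoint and neither alternative is nullable — no conflict.

No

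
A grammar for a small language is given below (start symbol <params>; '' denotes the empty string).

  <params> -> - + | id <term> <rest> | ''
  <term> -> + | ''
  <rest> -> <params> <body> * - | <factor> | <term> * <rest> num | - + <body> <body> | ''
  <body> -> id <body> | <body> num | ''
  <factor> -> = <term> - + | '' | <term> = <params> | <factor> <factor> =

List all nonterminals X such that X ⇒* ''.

Directly nullable (have an ''-production): <params>, <term>, <rest>, <body>, <factor>.

{ <body>, <factor>, <params>, <rest>, <term> }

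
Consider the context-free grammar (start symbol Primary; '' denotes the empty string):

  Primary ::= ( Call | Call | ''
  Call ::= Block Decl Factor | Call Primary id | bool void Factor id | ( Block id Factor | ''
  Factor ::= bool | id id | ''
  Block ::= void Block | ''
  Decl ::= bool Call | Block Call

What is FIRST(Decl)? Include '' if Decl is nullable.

Decl ::= bool Call contributes {bool}.
From Decl ::= Block Call: Block, Call nullable, take FIRST(Block) ∪ FIRST(Call) = { (, bool, id, void }; also '' since the whole RHS is nullable.
Union: FIRST(Decl) = { (, bool, id, void, '' }.

{ (, bool, id, void, '' }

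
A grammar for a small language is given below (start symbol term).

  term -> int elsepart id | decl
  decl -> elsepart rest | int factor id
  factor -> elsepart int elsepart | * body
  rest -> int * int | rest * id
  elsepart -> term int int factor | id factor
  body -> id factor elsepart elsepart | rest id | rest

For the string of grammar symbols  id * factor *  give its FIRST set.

id is a terminal; add {id} and stop.

{ id }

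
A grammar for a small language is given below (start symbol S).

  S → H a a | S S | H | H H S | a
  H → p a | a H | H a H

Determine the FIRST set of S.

{ a, p }

From S → H a a: add FIRST(H) = { a, p }.
From S → S S: add FIRST(S) = { a, p }.
From S → H: add FIRST(H) = { a, p }.
From S → H H S: add FIRST(H) = { a, p }.
S → a contributes {a}.
Union: FIRST(S) = { a, p }.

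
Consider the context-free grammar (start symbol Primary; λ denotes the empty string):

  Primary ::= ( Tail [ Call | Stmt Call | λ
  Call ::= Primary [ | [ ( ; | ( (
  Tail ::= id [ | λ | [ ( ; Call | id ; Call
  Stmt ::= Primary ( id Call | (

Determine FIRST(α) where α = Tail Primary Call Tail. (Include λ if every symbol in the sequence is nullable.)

{ (, [, id }

Add FIRST(Tail)\{λ} = { [, id }; Tail is nullable, continue.
Add FIRST(Primary)\{λ} = { ( }; Primary is nullable, continue.
Add FIRST(Call) = { (, [ }; Call is not nullable, stop.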